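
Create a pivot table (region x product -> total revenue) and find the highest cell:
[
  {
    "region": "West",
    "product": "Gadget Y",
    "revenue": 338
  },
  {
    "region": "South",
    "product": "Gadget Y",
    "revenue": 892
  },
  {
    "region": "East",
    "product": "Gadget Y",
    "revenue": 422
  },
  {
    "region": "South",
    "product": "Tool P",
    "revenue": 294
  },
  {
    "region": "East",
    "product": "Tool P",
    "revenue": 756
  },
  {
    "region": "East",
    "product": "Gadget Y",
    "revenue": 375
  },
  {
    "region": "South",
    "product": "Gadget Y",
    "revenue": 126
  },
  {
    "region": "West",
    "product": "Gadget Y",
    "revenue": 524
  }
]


Pivot: region (rows) x product (columns) -> total revenue

     Gadget Y      Tool P      
East           797           756  
South         1018           294  
West           862             0  

Highest: South / Gadget Y = $1018

South / Gadget Y = $1018


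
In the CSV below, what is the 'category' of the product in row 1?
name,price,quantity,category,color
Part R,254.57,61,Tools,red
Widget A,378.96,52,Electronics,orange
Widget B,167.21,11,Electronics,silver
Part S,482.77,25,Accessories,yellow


Query: Row 1 ('Part R'), column 'category'
Value: Tools

Tools


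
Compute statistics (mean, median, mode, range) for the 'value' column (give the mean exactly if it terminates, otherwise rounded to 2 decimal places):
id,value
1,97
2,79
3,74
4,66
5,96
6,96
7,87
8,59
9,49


Data: [97, 79, 74, 66, 96, 96, 87, 59, 49]
Count: 9
Sum: 703
Mean: 703/9 ≈ 78.11 (rounded to 2 decimal places)
Sorted: [49, 59, 66, 74, 79, 87, 96, 96, 97]
Median: 79.0
Mode: 96 (2 times)
Range: 97 - 49 = 48
Min: 49, Max: 97

mean≈78.11, median=79.0, mode=96, range=48


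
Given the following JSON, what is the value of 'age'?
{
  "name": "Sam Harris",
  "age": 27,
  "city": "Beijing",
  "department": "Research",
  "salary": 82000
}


Looking up field 'age'
Value: 27

27


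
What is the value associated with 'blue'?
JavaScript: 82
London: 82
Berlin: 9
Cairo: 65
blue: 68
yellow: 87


Looking up key 'blue'
Value: 68

68


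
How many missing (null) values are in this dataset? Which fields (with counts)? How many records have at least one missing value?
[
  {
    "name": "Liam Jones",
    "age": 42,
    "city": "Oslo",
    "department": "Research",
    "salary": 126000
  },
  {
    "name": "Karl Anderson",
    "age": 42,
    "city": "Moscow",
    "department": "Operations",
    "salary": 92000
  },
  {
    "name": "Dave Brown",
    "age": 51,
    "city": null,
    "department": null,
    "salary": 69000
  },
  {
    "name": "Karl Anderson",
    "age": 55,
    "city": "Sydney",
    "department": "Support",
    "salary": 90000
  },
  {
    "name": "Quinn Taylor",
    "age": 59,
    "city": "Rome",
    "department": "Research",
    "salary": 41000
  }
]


Checking for missing (null) values in 5 records:

  Liam Jones: complete
  Karl Anderson: complete
  Dave Brown: city, department
  Karl Anderson: complete
  Quinn Taylor: complete

Per field:
  name: 0 missing
  age: 0 missing
  city: 1 missing
  department: 1 missing
  salary: 0 missing

Total missing values: 2
Records with any missing: 1

2 missing values (city: 1, department: 1); 1 incomplete records


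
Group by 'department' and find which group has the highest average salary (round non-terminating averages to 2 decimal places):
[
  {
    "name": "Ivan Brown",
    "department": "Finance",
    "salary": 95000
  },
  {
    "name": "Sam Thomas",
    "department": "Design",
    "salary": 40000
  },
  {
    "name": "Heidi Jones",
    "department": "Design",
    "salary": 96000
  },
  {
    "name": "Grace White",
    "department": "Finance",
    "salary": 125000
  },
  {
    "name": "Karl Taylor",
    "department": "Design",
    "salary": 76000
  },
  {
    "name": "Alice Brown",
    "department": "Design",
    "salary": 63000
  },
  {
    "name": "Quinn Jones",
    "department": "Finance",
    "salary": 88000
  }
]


Group by: department

Groups:
  Design: 4 people, avg salary = 275000/4 = $68750
  Finance: 3 people, avg salary = 308000/3 ≈ $102666.67

Highest average salary: Finance (≈$102666.67)

Finance (≈$102666.67)


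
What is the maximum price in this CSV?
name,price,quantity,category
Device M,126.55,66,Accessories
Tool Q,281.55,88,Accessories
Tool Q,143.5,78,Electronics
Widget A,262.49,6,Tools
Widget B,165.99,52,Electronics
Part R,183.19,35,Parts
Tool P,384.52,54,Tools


Computing maximum price:
Values: [126.55, 281.55, 143.5, 262.49, 165.99, 183.19, 384.52]
Max = 384.52

384.52


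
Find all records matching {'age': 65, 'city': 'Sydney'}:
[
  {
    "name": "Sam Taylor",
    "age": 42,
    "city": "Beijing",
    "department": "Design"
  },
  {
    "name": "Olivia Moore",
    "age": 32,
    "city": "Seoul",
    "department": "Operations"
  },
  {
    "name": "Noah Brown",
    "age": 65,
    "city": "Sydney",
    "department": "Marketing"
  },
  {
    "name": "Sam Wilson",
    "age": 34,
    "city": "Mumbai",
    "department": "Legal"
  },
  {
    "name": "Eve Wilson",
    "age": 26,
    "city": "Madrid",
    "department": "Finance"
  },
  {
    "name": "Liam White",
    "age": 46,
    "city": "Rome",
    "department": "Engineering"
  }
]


Search criteria: {'age': 65, 'city': 'Sydney'}

Checking 6 records:
  Sam Taylor: {age: 42, city: Beijing}
  Olivia Moore: {age: 32, city: Seoul}
  Noah Brown: {age: 65, city: Sydney} <-- MATCH
  Sam Wilson: {age: 34, city: Mumbai}
  Eve Wilson: {age: 26, city: Madrid}
  Liam White: {age: 46, city: Rome}

Matches: ["Noah Brown"]

["Noah Brown"]


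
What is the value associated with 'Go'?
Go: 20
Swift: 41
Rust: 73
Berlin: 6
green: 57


Looking up key 'Go'
Value: 20

20


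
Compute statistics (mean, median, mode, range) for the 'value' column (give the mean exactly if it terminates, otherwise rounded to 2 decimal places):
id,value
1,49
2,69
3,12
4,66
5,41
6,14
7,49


Data: [49, 69, 12, 66, 41, 14, 49]
Count: 7
Sum: 300
Mean: 300/7 ≈ 42.86 (rounded to 2 decimal places)
Sorted: [12, 14, 41, 49, 49, 66, 69]
Median: 49.0
Mode: 49 (2 times)
Range: 69 - 12 = 57
Min: 12, Max: 69

mean≈42.86, median=49.0, mode=49, range=57


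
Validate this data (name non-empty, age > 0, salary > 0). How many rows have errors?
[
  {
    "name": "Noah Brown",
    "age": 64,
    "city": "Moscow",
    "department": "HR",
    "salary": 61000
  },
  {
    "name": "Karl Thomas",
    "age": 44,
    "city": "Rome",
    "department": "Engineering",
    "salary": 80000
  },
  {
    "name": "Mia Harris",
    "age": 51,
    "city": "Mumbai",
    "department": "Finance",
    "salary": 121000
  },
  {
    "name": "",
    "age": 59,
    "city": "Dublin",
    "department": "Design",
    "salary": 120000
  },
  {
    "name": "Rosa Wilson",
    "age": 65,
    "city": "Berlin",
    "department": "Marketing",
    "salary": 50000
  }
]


Validating 5 records:
Rules: name non-empty, age > 0, salary > 0

  Row 1 (Noah Brown): OK
  Row 2 (Karl Thomas): OK
  Row 3 (Mia Harris): OK
  Row 4 (???): empty name
  Row 5 (Rosa Wilson): OK

Total errors: 1

1 errors


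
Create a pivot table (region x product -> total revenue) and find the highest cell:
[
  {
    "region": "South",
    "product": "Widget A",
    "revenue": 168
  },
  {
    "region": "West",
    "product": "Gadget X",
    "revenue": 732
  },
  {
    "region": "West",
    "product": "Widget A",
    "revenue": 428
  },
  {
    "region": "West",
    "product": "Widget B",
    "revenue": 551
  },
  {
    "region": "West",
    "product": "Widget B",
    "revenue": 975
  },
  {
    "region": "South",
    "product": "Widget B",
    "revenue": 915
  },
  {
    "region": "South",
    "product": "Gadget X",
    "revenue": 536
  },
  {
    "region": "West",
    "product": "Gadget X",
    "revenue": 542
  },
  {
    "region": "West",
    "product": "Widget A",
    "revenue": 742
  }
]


Pivot: region (rows) x product (columns) -> total revenue

     Gadget X      Widget A      Widget B    
South          536           168           915  
West          1274          1170          1526  

Highest: West / Widget B = $1526

West / Widget B = $1526


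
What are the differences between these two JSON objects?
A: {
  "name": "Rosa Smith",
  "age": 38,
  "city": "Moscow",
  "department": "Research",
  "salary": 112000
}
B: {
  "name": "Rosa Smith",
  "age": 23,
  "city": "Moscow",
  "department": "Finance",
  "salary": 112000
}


Comparing each field (in key order):
  name: same
  age: DIFFERENT
  city: same
  department: DIFFERENT
  salary: same
Differences:
  age: 38 -> 23
  department: Research -> Finance

2 field(s) changed

2 changes: age, department


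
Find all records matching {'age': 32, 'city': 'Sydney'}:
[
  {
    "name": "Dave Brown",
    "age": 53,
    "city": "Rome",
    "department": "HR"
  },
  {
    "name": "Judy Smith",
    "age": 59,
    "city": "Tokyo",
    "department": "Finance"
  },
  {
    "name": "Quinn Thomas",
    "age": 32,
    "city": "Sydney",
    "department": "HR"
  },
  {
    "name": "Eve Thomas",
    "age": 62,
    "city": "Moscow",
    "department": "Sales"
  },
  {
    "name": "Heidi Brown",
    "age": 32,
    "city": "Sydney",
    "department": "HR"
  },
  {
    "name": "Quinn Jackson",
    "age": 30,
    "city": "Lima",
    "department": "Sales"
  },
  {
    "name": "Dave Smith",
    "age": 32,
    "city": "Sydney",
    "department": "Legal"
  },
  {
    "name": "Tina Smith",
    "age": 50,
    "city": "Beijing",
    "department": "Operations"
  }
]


Search criteria: {'age': 32, 'city': 'Sydney'}

Checking 8 records:
  Dave Brown: {age: 53, city: Rome}
  Judy Smith: {age: 59, city: Tokyo}
  Quinn Thomas: {age: 32, city: Sydney} <-- MATCH
  Eve Thomas: {age: 62, city: Moscow}
  Heidi Brown: {age: 32, city: Sydney} <-- MATCH
  Quinn Jackson: {age: 30, city: Lima}
  Dave Smith: {age: 32, city: Sydney} <-- MATCH
  Tina Smith: {age: 50, city: Beijing}

Matches: ["Quinn Thomas", "Heidi Brown", "Dave Smith"]

["Quinn Thomas", "Heidi Brown", "Dave Smith"]


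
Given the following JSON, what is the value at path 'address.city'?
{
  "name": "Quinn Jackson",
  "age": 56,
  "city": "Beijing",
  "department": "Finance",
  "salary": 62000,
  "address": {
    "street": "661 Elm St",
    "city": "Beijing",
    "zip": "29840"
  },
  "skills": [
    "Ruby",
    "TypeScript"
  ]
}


Query: address.city
Path: address -> city
Value: Beijing

Beijing


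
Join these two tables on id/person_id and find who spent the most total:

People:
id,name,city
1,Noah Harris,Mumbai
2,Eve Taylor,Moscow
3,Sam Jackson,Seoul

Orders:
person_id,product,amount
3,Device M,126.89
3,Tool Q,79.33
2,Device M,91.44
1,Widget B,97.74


Join on: people.id = orders.person_id

Joined rows:
  Sam Jackson (Seoul) bought Device M for $126.89
  Sam Jackson (Seoul) bought Tool Q for $79.33
  Eve Taylor (Moscow) bought Device M for $91.44
  Noah Harris (Mumbai) bought Widget B for $97.74

Total per person:
  Sam Jackson: $206.22
  Noah Harris: $97.74
  Eve Taylor: $91.44

Top spender: Sam Jackson ($206.22)

Sam Jackson ($206.22)


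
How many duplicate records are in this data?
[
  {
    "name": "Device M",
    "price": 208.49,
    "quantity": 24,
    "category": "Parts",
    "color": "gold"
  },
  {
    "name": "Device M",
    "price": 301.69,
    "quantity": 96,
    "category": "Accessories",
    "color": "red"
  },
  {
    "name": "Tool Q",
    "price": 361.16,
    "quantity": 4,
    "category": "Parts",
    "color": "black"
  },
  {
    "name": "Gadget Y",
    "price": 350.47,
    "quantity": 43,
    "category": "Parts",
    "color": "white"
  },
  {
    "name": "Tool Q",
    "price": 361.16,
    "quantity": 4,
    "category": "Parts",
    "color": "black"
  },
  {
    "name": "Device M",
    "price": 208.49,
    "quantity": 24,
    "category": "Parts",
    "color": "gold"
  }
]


Checking 6 records for duplicates:

  Row 1: Device M ($208.49, qty 24)
  Row 2: Device M ($301.69, qty 96)
  Row 3: Tool Q ($361.16, qty 4)
  Row 4: Gadget Y ($350.47, qty 43)
  Row 5: Tool Q ($361.16, qty 4) <-- DUPLICATE
  Row 6: Device M ($208.49, qty 24) <-- DUPLICATE

Duplicates found: 2
Unique records: 4

2 duplicates, 4 unique


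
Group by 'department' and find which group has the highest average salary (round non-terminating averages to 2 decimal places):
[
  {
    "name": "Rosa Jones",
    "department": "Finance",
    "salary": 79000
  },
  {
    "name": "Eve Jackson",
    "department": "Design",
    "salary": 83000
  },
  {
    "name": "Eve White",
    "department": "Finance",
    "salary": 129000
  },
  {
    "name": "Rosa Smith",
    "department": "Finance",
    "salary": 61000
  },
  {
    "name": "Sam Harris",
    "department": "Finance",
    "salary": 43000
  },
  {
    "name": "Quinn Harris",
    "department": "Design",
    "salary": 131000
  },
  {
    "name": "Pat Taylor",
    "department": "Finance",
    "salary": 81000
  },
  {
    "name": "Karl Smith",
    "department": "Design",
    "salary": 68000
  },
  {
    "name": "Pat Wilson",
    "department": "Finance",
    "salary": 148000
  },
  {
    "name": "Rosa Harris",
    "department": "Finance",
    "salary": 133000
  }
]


Group by: department

Groups:
  Design: 3 people, avg salary = 282000/3 = $94000
  Finance: 7 people, avg salary = 674000/7 ≈ $96285.71

Highest average salary: Finance (≈$96285.71)

Finance (≈$96285.71)


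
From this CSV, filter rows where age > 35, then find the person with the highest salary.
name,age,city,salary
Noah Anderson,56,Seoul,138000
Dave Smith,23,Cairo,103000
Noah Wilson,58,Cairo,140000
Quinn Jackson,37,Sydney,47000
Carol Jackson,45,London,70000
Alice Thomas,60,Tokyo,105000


Filter: age > 35
Sort by: salary (descending)

Filtered records (5):
  Noah Wilson, age 58, salary $140000
  Noah Anderson, age 56, salary $138000
  Alice Thomas, age 60, salary $105000
  Carol Jackson, age 45, salary $70000
  Quinn Jackson, age 37, salary $47000

Highest salary: Noah Wilson ($140000)

Noah Wilson


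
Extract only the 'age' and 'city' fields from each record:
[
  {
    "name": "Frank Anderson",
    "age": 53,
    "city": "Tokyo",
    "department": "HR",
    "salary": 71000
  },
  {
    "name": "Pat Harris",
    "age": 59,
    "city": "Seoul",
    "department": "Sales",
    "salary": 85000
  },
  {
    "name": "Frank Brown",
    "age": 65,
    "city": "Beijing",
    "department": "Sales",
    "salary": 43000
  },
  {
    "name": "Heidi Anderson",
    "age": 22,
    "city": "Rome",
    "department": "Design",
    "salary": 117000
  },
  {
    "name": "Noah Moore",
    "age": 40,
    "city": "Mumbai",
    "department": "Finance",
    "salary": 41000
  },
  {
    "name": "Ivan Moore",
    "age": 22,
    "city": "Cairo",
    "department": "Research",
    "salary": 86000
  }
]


Original: 6 records with fields: name, age, city, department, salary
Keep: ['age', 'city']
Drop: ['name', 'department', 'salary']
Result: 6 records, 2 fields each

[
  {
    "age": 53,
    "city": "Tokyo"
  },
  {
    "age": 59,
    "city": "Seoul"
  },
  {
    "age": 65,
    "city": "Beijing"
  },
  {
    "age": 22,
    "city": "Rome"
  },
  {
    "age": 40,
    "city": "Mumbai"
  },
  {
    "age": 22,
    "city": "Cairo"
  }
]


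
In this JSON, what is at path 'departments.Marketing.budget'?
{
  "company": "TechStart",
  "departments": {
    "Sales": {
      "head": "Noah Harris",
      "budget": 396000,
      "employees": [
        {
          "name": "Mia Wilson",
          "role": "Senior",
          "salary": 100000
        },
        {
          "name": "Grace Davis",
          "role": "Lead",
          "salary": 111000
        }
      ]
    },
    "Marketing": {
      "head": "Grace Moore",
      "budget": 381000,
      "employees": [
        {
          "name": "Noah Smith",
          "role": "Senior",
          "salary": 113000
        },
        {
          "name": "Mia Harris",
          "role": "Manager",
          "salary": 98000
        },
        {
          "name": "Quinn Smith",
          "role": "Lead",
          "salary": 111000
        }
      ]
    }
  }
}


Path: departments.Marketing.budget

Navigate:
  -> departments
  -> Marketing
  -> budget = 381000

381000


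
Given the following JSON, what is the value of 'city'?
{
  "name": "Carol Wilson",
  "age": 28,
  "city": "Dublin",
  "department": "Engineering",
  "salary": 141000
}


Looking up field 'city'
Value: Dublin

Dublin


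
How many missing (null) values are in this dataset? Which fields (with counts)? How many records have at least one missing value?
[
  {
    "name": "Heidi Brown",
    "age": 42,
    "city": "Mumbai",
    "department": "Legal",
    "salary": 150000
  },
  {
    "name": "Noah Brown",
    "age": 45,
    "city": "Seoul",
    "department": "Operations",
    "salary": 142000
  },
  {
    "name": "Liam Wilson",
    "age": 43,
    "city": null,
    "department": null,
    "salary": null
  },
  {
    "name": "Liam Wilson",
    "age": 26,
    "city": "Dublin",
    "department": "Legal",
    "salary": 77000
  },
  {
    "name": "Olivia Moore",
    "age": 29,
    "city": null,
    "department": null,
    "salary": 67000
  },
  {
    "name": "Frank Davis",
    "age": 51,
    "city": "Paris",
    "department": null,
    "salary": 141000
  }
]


Checking for missing (null) values in 6 records:

  Heidi Brown: complete
  Noah Brown: complete
  Liam Wilson: city, department, salary
  Liam Wilson: complete
  Olivia Moore: city, department
  Frank Davis: department

Per field:
  name: 0 missing
  age: 0 missing
  city: 2 missing
  department: 3 missing
  salary: 1 missing

Total missing values: 6
Records with any missing: 3

6 missing values (city: 2, department: 3, salary: 1); 3 incomplete records


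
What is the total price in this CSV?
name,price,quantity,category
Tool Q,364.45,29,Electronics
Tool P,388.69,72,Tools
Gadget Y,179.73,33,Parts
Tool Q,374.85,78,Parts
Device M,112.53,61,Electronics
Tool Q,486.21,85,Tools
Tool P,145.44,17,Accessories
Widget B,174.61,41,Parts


Computing total price:
Values: [364.45, 388.69, 179.73, 374.85, 112.53, 486.21, 145.44, 174.61]
Sum = 2226.51

2226.51


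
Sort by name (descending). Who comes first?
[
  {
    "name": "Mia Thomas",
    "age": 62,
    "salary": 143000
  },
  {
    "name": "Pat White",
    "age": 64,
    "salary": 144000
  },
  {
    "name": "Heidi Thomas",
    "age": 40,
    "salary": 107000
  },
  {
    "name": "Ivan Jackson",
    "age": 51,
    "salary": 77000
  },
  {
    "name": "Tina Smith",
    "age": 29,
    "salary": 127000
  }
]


Sort by: name (descending)

Sorted order:
  1. Tina Smith (name = Tina Smith)
  2. Pat White (name = Pat White)
  3. Mia Thomas (name = Mia Thomas)
  4. Ivan Jackson (name = Ivan Jackson)
  5. Heidi Thomas (name = Heidi Thomas)

First: Tina Smith

Tina Smith


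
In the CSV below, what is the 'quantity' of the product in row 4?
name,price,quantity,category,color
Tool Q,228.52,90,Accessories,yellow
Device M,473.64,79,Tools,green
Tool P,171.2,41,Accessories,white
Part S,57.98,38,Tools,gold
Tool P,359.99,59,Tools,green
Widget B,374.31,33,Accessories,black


Query: Row 4 ('Part S'), column 'quantity'
Value: 38

38


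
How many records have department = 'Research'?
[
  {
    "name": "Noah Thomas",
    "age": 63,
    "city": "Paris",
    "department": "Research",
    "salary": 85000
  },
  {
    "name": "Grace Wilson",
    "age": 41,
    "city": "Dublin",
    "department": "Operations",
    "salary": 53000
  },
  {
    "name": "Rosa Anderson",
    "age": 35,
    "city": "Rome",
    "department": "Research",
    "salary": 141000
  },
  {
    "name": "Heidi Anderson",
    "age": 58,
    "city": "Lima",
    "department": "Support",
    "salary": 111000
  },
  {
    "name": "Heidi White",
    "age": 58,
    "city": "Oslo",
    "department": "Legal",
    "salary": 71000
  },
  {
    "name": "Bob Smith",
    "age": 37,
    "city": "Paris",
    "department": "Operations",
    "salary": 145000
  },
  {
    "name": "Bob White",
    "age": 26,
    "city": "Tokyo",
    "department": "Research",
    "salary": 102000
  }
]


Data: 7 records
Condition: department = 'Research'

Checking each record:
  Noah Thomas: Research MATCH
  Grace Wilson: Operations
  Rosa Anderson: Research MATCH
  Heidi Anderson: Support
  Heidi White: Legal
  Bob Smith: Operations
  Bob White: Research MATCH

Count: 3

3


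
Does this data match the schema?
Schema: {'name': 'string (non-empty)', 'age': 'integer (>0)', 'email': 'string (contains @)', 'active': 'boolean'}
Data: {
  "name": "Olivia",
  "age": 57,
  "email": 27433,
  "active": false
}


Validating each field against schema:
  name: OK (non-empty string)
  age: OK (positive integer)
  email: FAIL (27433 is not a string)
  active: OK (boolean)

Result: INVALID (1 error: email)

INVALID (1 error: email)


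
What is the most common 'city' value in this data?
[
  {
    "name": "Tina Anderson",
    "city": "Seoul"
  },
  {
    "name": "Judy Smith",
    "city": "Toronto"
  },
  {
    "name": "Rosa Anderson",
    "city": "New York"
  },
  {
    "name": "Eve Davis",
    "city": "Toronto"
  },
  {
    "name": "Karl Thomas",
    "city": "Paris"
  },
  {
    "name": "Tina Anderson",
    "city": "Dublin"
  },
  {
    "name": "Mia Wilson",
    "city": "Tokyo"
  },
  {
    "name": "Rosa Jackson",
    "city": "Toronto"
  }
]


Counting 'city' values across 8 records:

  Toronto: 3 ###
  Seoul: 1 #
  New York: 1 #
  Paris: 1 #
  Dublin: 1 #
  Tokyo: 1 #

Most common: Toronto (3 times)

Toronto (3 times)


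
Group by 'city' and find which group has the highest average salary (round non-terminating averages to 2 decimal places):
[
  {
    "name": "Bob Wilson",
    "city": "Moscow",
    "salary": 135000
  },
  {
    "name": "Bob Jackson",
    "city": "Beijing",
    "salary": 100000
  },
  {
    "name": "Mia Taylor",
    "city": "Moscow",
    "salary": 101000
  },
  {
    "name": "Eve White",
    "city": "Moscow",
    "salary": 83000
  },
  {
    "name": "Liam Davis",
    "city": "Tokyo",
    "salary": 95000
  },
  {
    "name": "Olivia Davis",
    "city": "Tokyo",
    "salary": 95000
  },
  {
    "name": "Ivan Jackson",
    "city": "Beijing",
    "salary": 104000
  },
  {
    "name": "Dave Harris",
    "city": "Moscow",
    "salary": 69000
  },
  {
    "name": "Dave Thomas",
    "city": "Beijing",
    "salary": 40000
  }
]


Group by: city

Groups:
  Beijing: 3 people, avg salary = 244000/3 ≈ $81333.33
  Moscow: 4 people, avg salary = 388000/4 = $97000
  Tokyo: 2 people, avg salary = 190000/2 = $95000

Highest average salary: Moscow ($97000)

Moscow ($97000)


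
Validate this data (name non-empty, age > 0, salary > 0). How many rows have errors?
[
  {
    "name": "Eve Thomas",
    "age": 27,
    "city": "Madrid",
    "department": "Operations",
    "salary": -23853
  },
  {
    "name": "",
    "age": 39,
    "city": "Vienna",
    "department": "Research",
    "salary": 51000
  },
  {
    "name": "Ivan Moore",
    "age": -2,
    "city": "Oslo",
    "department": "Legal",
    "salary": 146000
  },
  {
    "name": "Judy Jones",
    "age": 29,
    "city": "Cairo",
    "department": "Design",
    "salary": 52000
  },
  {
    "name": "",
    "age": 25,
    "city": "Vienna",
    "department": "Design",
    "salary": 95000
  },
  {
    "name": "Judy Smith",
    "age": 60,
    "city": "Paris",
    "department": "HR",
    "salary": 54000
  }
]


Validating 6 records:
Rules: name non-empty, age > 0, salary > 0

  Row 1 (Eve Thomas): negative salary: -23853
  Row 2 (???): empty name
  Row 3 (Ivan Moore): negative age: -2
  Row 4 (Judy Jones): OK
  Row 5 (???): empty name
  Row 6 (Judy Smith): OK

Total errors: 4

4 errors


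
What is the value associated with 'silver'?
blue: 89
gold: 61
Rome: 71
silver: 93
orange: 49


Looking up key 'silver'
Value: 93

93


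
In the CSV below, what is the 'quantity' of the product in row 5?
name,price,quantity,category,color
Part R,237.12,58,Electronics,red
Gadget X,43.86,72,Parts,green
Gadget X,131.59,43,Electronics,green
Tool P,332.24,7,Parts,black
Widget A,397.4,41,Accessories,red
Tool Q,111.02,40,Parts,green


Query: Row 5 ('Widget A'), column 'quantity'
Value: 41

41


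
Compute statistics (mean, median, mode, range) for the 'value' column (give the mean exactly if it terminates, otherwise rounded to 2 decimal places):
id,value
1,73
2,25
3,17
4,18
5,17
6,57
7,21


Data: [73, 25, 17, 18, 17, 57, 21]
Count: 7
Sum: 228
Mean: 228/7 ≈ 32.57 (rounded to 2 decimal places)
Sorted: [17, 17, 18, 21, 25, 57, 73]
Median: 21.0
Mode: 17 (2 times)
Range: 73 - 17 = 56
Min: 17, Max: 73

mean≈32.57, median=21.0, mode=17, range=56


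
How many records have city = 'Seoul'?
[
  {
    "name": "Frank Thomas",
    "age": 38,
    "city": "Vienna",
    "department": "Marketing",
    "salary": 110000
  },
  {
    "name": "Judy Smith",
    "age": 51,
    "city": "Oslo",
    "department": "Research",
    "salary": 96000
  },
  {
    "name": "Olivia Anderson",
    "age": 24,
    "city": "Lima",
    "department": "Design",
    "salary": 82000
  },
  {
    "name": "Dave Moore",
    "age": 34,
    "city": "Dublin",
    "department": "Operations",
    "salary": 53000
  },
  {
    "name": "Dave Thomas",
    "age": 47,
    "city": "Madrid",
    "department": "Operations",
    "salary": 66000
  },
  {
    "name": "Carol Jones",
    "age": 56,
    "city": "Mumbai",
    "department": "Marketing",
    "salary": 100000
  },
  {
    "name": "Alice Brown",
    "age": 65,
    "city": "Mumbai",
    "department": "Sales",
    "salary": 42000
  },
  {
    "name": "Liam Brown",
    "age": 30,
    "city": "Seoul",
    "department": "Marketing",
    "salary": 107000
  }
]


Data: 8 records
Condition: city = 'Seoul'

Checking each record:
  Frank Thomas: Vienna
  Judy Smith: Oslo
  Olivia Anderson: Lima
  Dave Moore: Dublin
  Dave Thomas: Madrid
  Carol Jones: Mumbai
  Alice Brown: Mumbai
  Liam Brown: Seoul MATCH

Count: 1

1


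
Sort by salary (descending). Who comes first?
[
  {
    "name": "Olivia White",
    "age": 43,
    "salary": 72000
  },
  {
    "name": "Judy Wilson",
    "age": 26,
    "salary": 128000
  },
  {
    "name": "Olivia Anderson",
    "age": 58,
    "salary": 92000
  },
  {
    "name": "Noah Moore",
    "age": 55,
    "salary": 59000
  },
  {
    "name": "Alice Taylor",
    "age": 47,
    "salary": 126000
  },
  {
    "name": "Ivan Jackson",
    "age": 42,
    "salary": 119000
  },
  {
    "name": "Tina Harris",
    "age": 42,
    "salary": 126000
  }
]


Sort by: salary (descending)

Sorted order:
  1. Judy Wilson (salary = 128000)
  2. Alice Taylor (salary = 126000)
  3. Tina Harris (salary = 126000)
  4. Ivan Jackson (salary = 119000)
  5. Olivia Anderson (salary = 92000)
  6. Olivia White (salary = 72000)
  7. Noah Moore (salary = 59000)

First: Judy Wilson

Judy Wilson


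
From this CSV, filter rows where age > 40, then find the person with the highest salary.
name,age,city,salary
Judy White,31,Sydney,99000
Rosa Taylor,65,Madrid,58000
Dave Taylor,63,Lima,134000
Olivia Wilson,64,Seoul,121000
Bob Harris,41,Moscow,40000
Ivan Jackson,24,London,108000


Filter: age > 40
Sort by: salary (descending)

Filtered records (4):
  Dave Taylor, age 63, salary $134000
  Olivia Wilson, age 64, salary $121000
  Rosa Taylor, age 65, salary $58000
  Bob Harris, age 41, salary $40000

Highest salary: Dave Taylor ($134000)

Dave Taylor


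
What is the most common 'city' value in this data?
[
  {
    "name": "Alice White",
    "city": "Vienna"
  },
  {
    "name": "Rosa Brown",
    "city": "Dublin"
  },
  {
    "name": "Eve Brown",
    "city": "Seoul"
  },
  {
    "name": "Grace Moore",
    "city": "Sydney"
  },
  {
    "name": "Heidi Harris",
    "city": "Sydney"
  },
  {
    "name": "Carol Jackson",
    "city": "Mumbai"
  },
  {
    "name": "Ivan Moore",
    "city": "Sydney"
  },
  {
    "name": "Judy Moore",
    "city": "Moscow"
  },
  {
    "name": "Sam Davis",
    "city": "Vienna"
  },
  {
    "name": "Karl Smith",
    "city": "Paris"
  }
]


Counting 'city' values across 10 records:

  Sydney: 3 ###
  Vienna: 2 ##
  Dublin: 1 #
  Seoul: 1 #
  Mumbai: 1 #
  Moscow: 1 #
  Paris: 1 #

Most common: Sydney (3 times)

Sydney (3 times)


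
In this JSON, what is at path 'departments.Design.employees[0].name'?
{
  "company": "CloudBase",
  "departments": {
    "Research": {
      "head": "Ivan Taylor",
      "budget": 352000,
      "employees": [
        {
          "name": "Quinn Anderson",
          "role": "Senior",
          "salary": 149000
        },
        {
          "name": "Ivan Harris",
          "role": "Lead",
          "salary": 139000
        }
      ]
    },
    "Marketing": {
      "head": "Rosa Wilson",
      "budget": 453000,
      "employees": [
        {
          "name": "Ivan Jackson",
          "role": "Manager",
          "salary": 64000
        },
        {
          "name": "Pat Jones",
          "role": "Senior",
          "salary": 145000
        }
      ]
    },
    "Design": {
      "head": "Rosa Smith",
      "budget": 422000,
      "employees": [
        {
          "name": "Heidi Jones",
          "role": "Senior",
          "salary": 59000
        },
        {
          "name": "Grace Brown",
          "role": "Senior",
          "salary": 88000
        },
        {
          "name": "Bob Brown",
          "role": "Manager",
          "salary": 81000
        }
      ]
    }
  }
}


Path: departments.Design.employees[0].name

Navigate:
  -> departments
  -> Design
  -> employees[0].name = 'Heidi Jones'

Heidi Jones


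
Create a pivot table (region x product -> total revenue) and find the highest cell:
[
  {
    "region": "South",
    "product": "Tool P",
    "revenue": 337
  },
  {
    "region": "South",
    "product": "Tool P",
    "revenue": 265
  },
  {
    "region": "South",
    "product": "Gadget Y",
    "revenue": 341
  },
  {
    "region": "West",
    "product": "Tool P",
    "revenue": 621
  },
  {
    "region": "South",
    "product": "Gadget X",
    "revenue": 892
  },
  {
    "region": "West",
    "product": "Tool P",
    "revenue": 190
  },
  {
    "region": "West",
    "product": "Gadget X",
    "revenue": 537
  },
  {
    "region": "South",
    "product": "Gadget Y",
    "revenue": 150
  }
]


Pivot: region (rows) x product (columns) -> total revenue

     Gadget X      Gadget Y      Tool P      
South          892           491           602  
West           537             0           811  

Highest: South / Gadget X = $892

South / Gadget X = $892


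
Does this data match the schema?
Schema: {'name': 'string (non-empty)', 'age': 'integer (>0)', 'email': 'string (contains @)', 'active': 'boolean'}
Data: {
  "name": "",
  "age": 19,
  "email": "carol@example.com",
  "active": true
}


Validating each field against schema:
  name: FAIL ("" is an empty string)
  age: OK (positive integer)
  email: OK (string with @)
  active: OK (boolean)

Result: INVALID (1 error: name)

INVALID (1 error: name)


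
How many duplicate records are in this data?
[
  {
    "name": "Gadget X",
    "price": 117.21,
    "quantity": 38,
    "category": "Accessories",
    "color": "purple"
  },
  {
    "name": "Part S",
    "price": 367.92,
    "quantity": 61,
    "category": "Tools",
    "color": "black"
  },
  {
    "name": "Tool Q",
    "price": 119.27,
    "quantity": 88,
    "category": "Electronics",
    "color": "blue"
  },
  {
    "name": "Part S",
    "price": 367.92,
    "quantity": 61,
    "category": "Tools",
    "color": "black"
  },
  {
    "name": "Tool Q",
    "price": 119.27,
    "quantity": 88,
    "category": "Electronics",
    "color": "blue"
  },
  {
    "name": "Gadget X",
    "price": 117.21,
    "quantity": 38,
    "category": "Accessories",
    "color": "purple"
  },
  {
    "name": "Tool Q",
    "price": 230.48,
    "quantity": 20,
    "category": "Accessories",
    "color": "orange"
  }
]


Checking 7 records for duplicates:

  Row 1: Gadget X ($117.21, qty 38)
  Row 2: Part S ($367.92, qty 61)
  Row 3: Tool Q ($119.27, qty 88)
  Row 4: Part S ($367.92, qty 61) <-- DUPLICATE
  Row 5: Tool Q ($119.27, qty 88) <-- DUPLICATE
  Row 6: Gadget X ($117.21, qty 38) <-- DUPLICATE
  Row 7: Tool Q ($230.48, qty 20)

Duplicates found: 3
Unique records: 4

3 duplicates, 4 unique


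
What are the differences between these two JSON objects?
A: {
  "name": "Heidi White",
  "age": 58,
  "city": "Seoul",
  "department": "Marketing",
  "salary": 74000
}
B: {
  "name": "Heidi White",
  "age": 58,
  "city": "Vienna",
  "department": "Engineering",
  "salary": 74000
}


Comparing each field (in key order):
  name: same
  age: same
  city: DIFFERENT
  department: DIFFERENT
  salary: same
Differences:
  city: Seoul -> Vienna
  department: Marketing -> Engineering

2 field(s) changed

2 changes: city, department


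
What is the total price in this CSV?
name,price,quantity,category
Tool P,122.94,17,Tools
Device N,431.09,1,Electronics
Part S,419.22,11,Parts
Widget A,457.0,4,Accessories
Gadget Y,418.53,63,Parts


Computing total price:
Values: [122.94, 431.09, 419.22, 457.0, 418.53]
Sum = 1848.78

1848.78


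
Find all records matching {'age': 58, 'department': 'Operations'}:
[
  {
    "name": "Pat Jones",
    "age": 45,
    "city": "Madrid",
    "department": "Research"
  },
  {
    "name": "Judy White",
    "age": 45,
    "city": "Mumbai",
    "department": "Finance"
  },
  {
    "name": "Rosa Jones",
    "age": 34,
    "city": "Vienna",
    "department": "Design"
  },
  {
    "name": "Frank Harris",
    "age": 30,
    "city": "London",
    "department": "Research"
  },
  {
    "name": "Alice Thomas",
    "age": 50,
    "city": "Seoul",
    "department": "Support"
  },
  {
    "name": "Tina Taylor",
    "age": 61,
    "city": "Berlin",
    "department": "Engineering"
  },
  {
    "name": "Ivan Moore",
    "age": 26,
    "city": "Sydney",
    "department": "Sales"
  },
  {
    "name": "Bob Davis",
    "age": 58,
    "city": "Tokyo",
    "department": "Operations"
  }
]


Search criteria: {'age': 58, 'department': 'Operations'}

Checking 8 records:
  Pat Jones: {age: 45, department: Research}
  Judy White: {age: 45, department: Finance}
  Rosa Jones: {age: 34, department: Design}
  Frank Harris: {age: 30, department: Research}
  Alice Thomas: {age: 50, department: Support}
  Tina Taylor: {age: 61, department: Engineering}
  Ivan Moore: {age: 26, department: Sales}
  Bob Davis: {age: 58, department: Operations} <-- MATCH

Matches: ["Bob Davis"]

["Bob Davis"]


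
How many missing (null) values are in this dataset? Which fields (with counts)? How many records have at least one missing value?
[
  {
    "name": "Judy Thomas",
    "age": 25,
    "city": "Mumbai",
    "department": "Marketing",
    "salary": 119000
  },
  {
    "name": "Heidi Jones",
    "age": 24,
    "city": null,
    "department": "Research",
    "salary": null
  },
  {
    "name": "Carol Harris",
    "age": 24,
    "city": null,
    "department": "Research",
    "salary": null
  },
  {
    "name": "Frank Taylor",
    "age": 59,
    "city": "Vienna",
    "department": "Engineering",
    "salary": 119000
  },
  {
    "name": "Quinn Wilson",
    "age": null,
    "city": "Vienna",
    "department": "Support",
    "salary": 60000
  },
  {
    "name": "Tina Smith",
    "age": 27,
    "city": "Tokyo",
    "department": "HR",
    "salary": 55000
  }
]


Checking for missing (null) values in 6 records:

  Judy Thomas: complete
  Heidi Jones: city, salary
  Carol Harris: city, salary
  Frank Taylor: complete
  Quinn Wilson: age
  Tina Smith: complete

Per field:
  name: 0 missing
  age: 1 missing
  city: 2 missing
  department: 0 missing
  salary: 2 missing

Total missing values: 5
Records with any missing: 3

5 missing values (age: 1, city: 2, salary: 2); 3 incomplete records


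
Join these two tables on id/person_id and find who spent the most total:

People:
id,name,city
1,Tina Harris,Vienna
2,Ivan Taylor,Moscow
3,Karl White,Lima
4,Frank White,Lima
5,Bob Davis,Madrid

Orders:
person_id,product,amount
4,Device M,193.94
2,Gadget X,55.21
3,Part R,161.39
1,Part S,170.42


Join on: people.id = orders.person_id

Joined rows:
  Frank White (Lima) bought Device M for $193.94
  Ivan Taylor (Moscow) bought Gadget X for $55.21
  Karl White (Lima) bought Part R for $161.39
  Tina Harris (Vienna) bought Part S for $170.42

Total per person:
  Frank White: $193.94
  Tina Harris: $170.42
  Karl White: $161.39
  Ivan Taylor: $55.21

Top spender: Frank White ($193.94)

Frank White ($193.94)


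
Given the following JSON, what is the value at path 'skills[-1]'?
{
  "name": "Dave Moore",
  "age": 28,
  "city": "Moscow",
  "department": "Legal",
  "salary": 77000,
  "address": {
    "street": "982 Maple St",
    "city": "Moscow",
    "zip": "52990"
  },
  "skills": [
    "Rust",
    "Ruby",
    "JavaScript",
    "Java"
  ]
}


Query: skills[-1]
Path: skills -> last element
Value: Java

Java


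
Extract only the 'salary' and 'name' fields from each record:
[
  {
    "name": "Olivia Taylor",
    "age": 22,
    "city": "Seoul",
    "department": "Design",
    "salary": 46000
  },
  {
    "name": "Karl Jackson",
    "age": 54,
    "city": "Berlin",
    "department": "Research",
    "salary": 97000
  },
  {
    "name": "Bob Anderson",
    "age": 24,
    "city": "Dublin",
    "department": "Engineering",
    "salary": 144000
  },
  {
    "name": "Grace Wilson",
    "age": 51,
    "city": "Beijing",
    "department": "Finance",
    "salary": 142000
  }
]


Original: 4 records with fields: name, age, city, department, salary
Keep: ['salary', 'name']
Drop: ['age', 'city', 'department']
Result: 4 records, 2 fields each

[
  {
    "salary": 46000,
    "name": "Olivia Taylor"
  },
  {
    "salary": 97000,
    "name": "Karl Jackson"
  },
  {
    "salary": 144000,
    "name": "Bob Anderson"
  },
  {
    "salary": 142000,
    "name": "Grace Wilson"
  }
]


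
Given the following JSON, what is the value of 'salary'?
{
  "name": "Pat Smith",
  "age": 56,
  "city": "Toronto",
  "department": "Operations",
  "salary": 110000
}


Looking up field 'salary'
Value: 110000

110000


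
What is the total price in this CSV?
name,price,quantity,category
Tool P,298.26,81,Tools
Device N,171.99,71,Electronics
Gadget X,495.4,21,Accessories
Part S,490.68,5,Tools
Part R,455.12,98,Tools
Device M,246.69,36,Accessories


Computing total price:
Values: [298.26, 171.99, 495.4, 490.68, 455.12, 246.69]
Sum = 2158.14

2158.14


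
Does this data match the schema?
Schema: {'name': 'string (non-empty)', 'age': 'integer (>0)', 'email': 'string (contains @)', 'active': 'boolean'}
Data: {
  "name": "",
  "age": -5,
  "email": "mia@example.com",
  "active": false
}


Validating each field against schema:
  name: FAIL ("" is an empty string)
  age: FAIL (-5 is not > 0)
  email: OK (string with @)
  active: OK (boolean)

Result: INVALID (2 errors: name, age)

INVALID (2 errors: name, age)


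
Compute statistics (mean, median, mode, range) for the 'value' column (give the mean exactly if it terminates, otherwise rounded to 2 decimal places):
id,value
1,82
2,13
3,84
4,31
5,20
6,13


Data: [82, 13, 84, 31, 20, 13]
Count: 6
Sum: 243
Mean: 243/6 = 40.5
Sorted: [13, 13, 20, 31, 82, 84]
Median: 25.5
Mode: 13 (2 times)
Range: 84 - 13 = 71
Min: 13, Max: 84

mean=40.5, median=25.5, mode=13, range=71


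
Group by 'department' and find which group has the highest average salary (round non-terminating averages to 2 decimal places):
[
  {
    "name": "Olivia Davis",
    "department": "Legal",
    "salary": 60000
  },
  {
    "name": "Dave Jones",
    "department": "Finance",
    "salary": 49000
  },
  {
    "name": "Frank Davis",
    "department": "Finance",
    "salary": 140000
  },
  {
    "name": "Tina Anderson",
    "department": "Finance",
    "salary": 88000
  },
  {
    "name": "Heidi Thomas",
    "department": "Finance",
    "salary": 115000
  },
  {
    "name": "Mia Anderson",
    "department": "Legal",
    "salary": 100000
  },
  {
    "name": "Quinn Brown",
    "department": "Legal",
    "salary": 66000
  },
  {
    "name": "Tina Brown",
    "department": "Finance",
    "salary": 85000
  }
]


Group by: department

Groups:
  Finance: 5 people, avg salary = 477000/5 = $95400
  Legal: 3 people, avg salary = 226000/3 ≈ $75333.33

Highest average salary: Finance ($95400)

Finance ($95400)
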